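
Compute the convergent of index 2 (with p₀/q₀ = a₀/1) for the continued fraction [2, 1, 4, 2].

Using pₖ = aₖpₖ₋₁ + pₖ₋₂, qₖ = aₖqₖ₋₁ + qₖ₋₂ (with p₋₁=1, p₋₂=0, q₋₁=0, q₋₂=1):
  k=0: a=2, p=2, q=1
  k=1: a=1, p=3, q=1
  k=2: a=4, p=14, q=5

14/5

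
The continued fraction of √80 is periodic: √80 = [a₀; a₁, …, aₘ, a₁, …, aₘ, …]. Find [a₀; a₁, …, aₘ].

a₀ = ⌊√80⌋ = 8.
With m₀=0, d₀=1 and mₖ₊₁ = dₖaₖ − mₖ, dₖ₊₁ = (n − mₖ₊₁²)/dₖ, aₖ₊₁ = ⌊(a₀+mₖ₊₁)/dₖ₊₁⌋:
  k=1: m=8, d=16, a=1
  k=2: m=8, d=1, a=16
d=1 and a=2a₀=16 at k=2, so the next step gives (m, d) = (8, 16) again — its k=1 value — and the period has length 2.

[8; 1, 16]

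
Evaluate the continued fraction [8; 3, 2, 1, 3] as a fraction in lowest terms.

307/37

Fold from the inside: start with 3/1.
  1 + 1/3 = 4/3
  2 + 3/4 = 11/4
  3 + 4/11 = 37/11
  8 + 11/37 = 307/37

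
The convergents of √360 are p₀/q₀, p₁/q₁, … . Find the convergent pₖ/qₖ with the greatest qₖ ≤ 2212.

√360 = [18; 1, 36, …] (period length 2).
Convergents:
  p_0/q_0 = 18/1
  p_1/q_1 = 19/1
  p_2/q_2 = 702/37
  p_3/q_3 = 721/38
  p_4/q_4 = 26658/1405
  p_5/q_5 = 27379/1443
  p_6/q_6 = 1012302/53353
q_5 = 1443 ≤ 2212 < 53353 = q_6, so the answer is 27379/1443.

27379/1443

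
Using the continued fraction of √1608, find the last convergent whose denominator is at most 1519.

32120/801

√1608 = [40; 10, 80, …] (period length 2).
Convergents:
  p_0/q_0 = 40/1
  p_1/q_1 = 401/10
  p_2/q_2 = 32120/801
  p_3/q_3 = 321601/8020
q_2 = 801 ≤ 1519 < 8020 = q_3, so the answer is 32120/801.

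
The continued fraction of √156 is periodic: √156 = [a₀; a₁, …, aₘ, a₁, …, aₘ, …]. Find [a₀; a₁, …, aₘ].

[12; 2, 24]

a₀ = ⌊√156⌋ = 12.
With m₀=0, d₀=1 and mₖ₊₁ = dₖaₖ − mₖ, dₖ₊₁ = (n − mₖ₊₁²)/dₖ, aₖ₊₁ = ⌊(a₀+mₖ₊₁)/dₖ₊₁⌋:
  k=1: m=12, d=12, a=2
  k=2: m=12, d=1, a=24
d=1 and a=2a₀=24 at k=2, so the next step gives (m, d) = (12, 12) again — its k=1 value — and the period has length 2.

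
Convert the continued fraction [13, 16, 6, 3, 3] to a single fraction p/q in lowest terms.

13297/1018

Using pₖ = aₖpₖ₋₁ + pₖ₋₂ and qₖ = aₖqₖ₋₁ + qₖ₋₂:
  k=0: a=13, p=13, q=1
  k=1: a=16, p=209, q=16
  k=2: a=6, p=1267, q=97
  k=3: a=3, p=4010, q=307
  k=4: a=3, p=13297, q=1018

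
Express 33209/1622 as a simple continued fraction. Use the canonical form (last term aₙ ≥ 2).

33209 = 20×1622 + 769
1622 = 2×769 + 84
769 = 9×84 + 13
84 = 6×13 + 6
13 = 2×6 + 1
6 = 6×1 + 0  (stop)
So 33209/1622 = [20; 2, 9, 6, 2, 6].

[20; 2, 9, 6, 2, 6]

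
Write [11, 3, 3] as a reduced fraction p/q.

113/10

Fold from the inside: start with 3/1.
  3 + 1/3 = 10/3
  11 + 3/10 = 113/10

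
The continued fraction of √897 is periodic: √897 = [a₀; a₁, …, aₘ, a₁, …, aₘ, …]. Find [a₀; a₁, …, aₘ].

a₀ = ⌊√897⌋ = 29.
With m₀=0, d₀=1 and mₖ₊₁ = dₖaₖ − mₖ, dₖ₊₁ = (n − mₖ₊₁²)/dₖ, aₖ₊₁ = ⌊(a₀+mₖ₊₁)/dₖ₊₁⌋:
  k=1: m=29, d=56, a=1
  k=2: m=27, d=3, a=18
  k=3: m=27, d=56, a=1
  k=4: m=29, d=1, a=58
d=1 and a=2a₀=58 at k=4, so the next step gives (m, d) = (29, 56) again — its k=1 value — and the period has length 4.

[29; 1, 18, 1, 58]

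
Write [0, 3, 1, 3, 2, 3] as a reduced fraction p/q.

31/117

Using pₖ = aₖpₖ₋₁ + pₖ₋₂ and qₖ = aₖqₖ₋₁ + qₖ₋₂:
  k=0: a=0, p=0, q=1
  k=1: a=3, p=1, q=3
  k=2: a=1, p=1, q=4
  k=3: a=3, p=4, q=15
  k=4: a=2, p=9, q=34
  k=5: a=3, p=31, q=117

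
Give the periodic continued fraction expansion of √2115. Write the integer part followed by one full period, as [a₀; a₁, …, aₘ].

[45; 1, 90]

a₀ = ⌊√2115⌋ = 45.
With m₀=0, d₀=1 and mₖ₊₁ = dₖaₖ − mₖ, dₖ₊₁ = (n − mₖ₊₁²)/dₖ, aₖ₊₁ = ⌊(a₀+mₖ₊₁)/dₖ₊₁⌋:
  k=1: m=45, d=90, a=1
  k=2: m=45, d=1, a=90
d=1 and a=2a₀=90 at k=2, so the next step gives (m, d) = (45, 90) again — its k=1 value — and the period has length 2.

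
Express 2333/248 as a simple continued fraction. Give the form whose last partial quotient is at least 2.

[9; 2, 2, 5, 9]

2333 = 9*248 + 101
248 = 2*101 + 46
101 = 2*46 + 9
46 = 5*9 + 1
9 = 9*1 + 0  (stop)
So 2333/248 = [9; 2, 2, 5, 9].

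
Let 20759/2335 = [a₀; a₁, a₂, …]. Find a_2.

8

20759 = 8·2335 + 2079   →  a_0 = 8
2335 = 1·2079 + 256   →  a_1 = 1
2079 = 8·256 + 31   →  a_2 = 8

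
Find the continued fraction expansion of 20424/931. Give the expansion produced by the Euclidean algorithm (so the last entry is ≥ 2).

20424 = 21×931 + 873
931 = 1×873 + 58
873 = 15×58 + 3
58 = 19×3 + 1
3 = 3×1 + 0  (stop)
So 20424/931 = [21; 1, 15, 19, 3].

[21; 1, 15, 19, 3]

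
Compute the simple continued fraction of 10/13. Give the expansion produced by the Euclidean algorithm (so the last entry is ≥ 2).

10 = 0·13 + 10
13 = 1·10 + 3
10 = 3·3 + 1
3 = 3·1 + 0  (stop)
So 10/13 = [0; 1, 3, 3].

[0; 1, 3, 3]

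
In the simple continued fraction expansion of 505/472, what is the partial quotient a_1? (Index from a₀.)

505 = 1·472 + 33   →  a_0 = 1
472 = 14·33 + 10   →  a_1 = 14

14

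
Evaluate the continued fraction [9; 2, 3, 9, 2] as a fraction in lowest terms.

1292/137

Fold from the inside: start with 2/1.
  9 + 1/2 = 19/2
  3 + 2/19 = 59/19
  2 + 19/59 = 137/59
  9 + 59/137 = 1292/137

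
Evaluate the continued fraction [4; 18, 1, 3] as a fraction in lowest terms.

304/75

Using pₖ = aₖpₖ₋₁ + pₖ₋₂ and qₖ = aₖqₖ₋₁ + qₖ₋₂:
  k=0: a=4, p=4, q=1
  k=1: a=18, p=73, q=18
  k=2: a=1, p=77, q=19
  k=3: a=3, p=304, q=75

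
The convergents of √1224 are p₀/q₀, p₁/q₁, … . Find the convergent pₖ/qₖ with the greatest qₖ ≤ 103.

2449/70

√1224 = [34; 1, 68, …] (period length 2).
Convergents:
  p_0/q_0 = 34/1
  p_1/q_1 = 35/1
  p_2/q_2 = 2414/69
  p_3/q_3 = 2449/70
  p_4/q_4 = 168946/4829
q_3 = 70 ≤ 103 < 4829 = q_4, so the answer is 2449/70.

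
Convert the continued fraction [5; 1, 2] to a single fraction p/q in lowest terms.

17/3

Fold from the inside: start with 2/1.
  1 + 1/2 = 3/2
  5 + 2/3 = 17/3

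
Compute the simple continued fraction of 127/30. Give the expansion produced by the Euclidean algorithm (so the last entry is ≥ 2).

[4; 4, 3, 2]

127 = 4*30 + 7
30 = 4*7 + 2
7 = 3*2 + 1
2 = 2*1 + 0  (stop)
So 127/30 = [4; 4, 3, 2].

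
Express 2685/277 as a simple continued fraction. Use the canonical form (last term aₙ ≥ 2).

[9; 1, 2, 3, 1, 6, 3]

2685 = 9*277 + 192
277 = 1*192 + 85
192 = 2*85 + 22
85 = 3*22 + 19
22 = 1*19 + 3
19 = 6*3 + 1
3 = 3*1 + 0  (stop)
So 2685/277 = [9; 1, 2, 3, 1, 6, 3].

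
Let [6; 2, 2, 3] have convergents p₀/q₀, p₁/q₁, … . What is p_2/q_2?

32/5

Using pₖ = aₖpₖ₋₁ + pₖ₋₂, qₖ = aₖqₖ₋₁ + qₖ₋₂ (with p₋₁=1, p₋₂=0, q₋₁=0, q₋₂=1):
  k=0: a=6, p=6, q=1
  k=1: a=2, p=13, q=2
  k=2: a=2, p=32, q=5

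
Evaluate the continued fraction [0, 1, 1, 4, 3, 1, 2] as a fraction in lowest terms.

Fold from the inside: start with 2/1.
  1 + 1/2 = 3/2
  3 + 2/3 = 11/3
  4 + 3/11 = 47/11
  1 + 11/47 = 58/47
  1 + 47/58 = 105/58
  0 + 58/105 = 58/105

58/105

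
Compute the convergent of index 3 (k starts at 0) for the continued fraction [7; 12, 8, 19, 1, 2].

13138/1855

Using pₖ = aₖpₖ₋₁ + pₖ₋₂, qₖ = aₖqₖ₋₁ + qₖ₋₂ (with p₋₁=1, p₋₂=0, q₋₁=0, q₋₂=1):
  k=0: a=7, p=7, q=1
  k=1: a=12, p=85, q=12
  k=2: a=8, p=687, q=97
  k=3: a=19, p=13138, q=1855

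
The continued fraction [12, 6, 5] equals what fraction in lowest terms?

Fold from the inside: start with 5/1.
  6 + 1/5 = 31/5
  12 + 5/31 = 377/31

377/31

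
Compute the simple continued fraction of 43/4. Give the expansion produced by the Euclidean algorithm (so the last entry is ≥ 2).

[10; 1, 3]

43 = 10·4 + 3
4 = 1·3 + 1
3 = 3·1 + 0  (stop)
So 43/4 = [10; 1, 3].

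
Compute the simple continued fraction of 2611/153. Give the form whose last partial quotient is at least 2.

[17; 15, 3, 3]

2611 = 17·153 + 10
153 = 15·10 + 3
10 = 3·3 + 1
3 = 3·1 + 0  (stop)
So 2611/153 = [17; 15, 3, 3].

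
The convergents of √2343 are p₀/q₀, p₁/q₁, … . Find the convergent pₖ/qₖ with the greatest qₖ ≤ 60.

√2343 = [48; 2, 2, 8, 2, 2, 96, …] (period length 6).
Convergents:
  p_0/q_0 = 48/1
  p_1/q_1 = 97/2
  p_2/q_2 = 242/5
  p_3/q_3 = 2033/42
  p_4/q_4 = 4308/89
q_3 = 42 ≤ 60 < 89 = q_4, so the answer is 2033/42.

2033/42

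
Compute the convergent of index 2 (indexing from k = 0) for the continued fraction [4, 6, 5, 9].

129/31

Using pₖ = aₖpₖ₋₁ + pₖ₋₂, qₖ = aₖqₖ₋₁ + qₖ₋₂ (with p₋₁=1, p₋₂=0, q₋₁=0, q₋₂=1):
  k=0: a=4, p=4, q=1
  k=1: a=6, p=25, q=6
  k=2: a=5, p=129, q=31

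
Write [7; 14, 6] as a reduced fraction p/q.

601/85

Using pₖ = aₖpₖ₋₁ + pₖ₋₂ and qₖ = aₖqₖ₋₁ + qₖ₋₂:
  k=0: a=7, p=7, q=1
  k=1: a=14, p=99, q=14
  k=2: a=6, p=601, q=85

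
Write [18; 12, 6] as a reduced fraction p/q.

1320/73

Using pₖ = aₖpₖ₋₁ + pₖ₋₂ and qₖ = aₖqₖ₋₁ + qₖ₋₂:
  k=0: a=18, p=18, q=1
  k=1: a=12, p=217, q=12
  k=2: a=6, p=1320, q=73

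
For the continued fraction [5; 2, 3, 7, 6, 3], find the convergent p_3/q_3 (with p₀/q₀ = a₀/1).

Using pₖ = aₖpₖ₋₁ + pₖ₋₂, qₖ = aₖqₖ₋₁ + qₖ₋₂ (with p₋₁=1, p₋₂=0, q₋₁=0, q₋₂=1):
  k=0: a=5, p=5, q=1
  k=1: a=2, p=11, q=2
  k=2: a=3, p=38, q=7
  k=3: a=7, p=277, q=51

277/51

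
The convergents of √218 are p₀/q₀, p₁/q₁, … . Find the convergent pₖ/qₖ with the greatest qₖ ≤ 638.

7471/506

√218 = [14; 1, 3, 3, 1, 28, …] (period length 5).
Convergents:
  p_0/q_0 = 14/1
  p_1/q_1 = 15/1
  p_2/q_2 = 59/4
  p_3/q_3 = 192/13
  p_4/q_4 = 251/17
  p_5/q_5 = 7220/489
  p_6/q_6 = 7471/506
  p_7/q_7 = 29633/2007
q_6 = 506 ≤ 638 < 2007 = q_7, so the answer is 7471/506.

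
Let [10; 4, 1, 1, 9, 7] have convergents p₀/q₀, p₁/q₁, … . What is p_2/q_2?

Using pₖ = aₖpₖ₋₁ + pₖ₋₂, qₖ = aₖqₖ₋₁ + qₖ₋₂ (with p₋₁=1, p₋₂=0, q₋₁=0, q₋₂=1):
  k=0: a=10, p=10, q=1
  k=1: a=4, p=41, q=4
  k=2: a=1, p=51, q=5

51/5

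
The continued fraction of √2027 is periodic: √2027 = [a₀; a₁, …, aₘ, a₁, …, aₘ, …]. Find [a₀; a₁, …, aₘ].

[45; 45, 90]

a₀ = ⌊√2027⌋ = 45.
With m₀=0, d₀=1 and mₖ₊₁ = dₖaₖ − mₖ, dₖ₊₁ = (n − mₖ₊₁²)/dₖ, aₖ₊₁ = ⌊(a₀+mₖ₊₁)/dₖ₊₁⌋:
  k=1: m=45, d=2, a=45
  k=2: m=45, d=1, a=90
d=1 and a=2a₀=90 at k=2, so the next step gives (m, d) = (45, 2) again — its k=1 value — and the period has length 2.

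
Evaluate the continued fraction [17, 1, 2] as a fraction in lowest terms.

53/3

Fold from the inside: start with 2/1.
  1 + 1/2 = 3/2
  17 + 2/3 = 53/3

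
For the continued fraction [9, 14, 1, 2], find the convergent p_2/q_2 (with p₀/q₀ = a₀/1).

Using pₖ = aₖpₖ₋₁ + pₖ₋₂, qₖ = aₖqₖ₋₁ + qₖ₋₂ (with p₋₁=1, p₋₂=0, q₋₁=0, q₋₂=1):
  k=0: a=9, p=9, q=1
  k=1: a=14, p=127, q=14
  k=2: a=1, p=136, q=15

136/15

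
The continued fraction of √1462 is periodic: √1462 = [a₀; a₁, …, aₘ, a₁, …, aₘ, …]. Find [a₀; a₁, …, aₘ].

a₀ = ⌊√1462⌋ = 38.
With m₀=0, d₀=1 and mₖ₊₁ = dₖaₖ − mₖ, dₖ₊₁ = (n − mₖ₊₁²)/dₖ, aₖ₊₁ = ⌊(a₀+mₖ₊₁)/dₖ₊₁⌋:
  k=1: m=38, d=18, a=4
  k=2: m=34, d=17, a=4
  k=3: m=34, d=18, a=4
  k=4: m=38, d=1, a=76
d=1 and a=2a₀=76 at k=4, so the next step gives (m, d) = (38, 18) again — its k=1 value — and the period has length 4.

[38; 4, 4, 4, 76]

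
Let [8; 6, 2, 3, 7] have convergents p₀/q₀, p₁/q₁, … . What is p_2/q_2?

Using pₖ = aₖpₖ₋₁ + pₖ₋₂, qₖ = aₖqₖ₋₁ + qₖ₋₂ (with p₋₁=1, p₋₂=0, q₋₁=0, q₋₂=1):
  k=0: a=8, p=8, q=1
  k=1: a=6, p=49, q=6
  k=2: a=2, p=106, q=13

106/13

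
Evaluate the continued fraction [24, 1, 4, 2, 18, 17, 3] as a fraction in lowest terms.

Fold from the inside: start with 3/1.
  17 + 1/3 = 52/3
  18 + 3/52 = 939/52
  2 + 52/939 = 1930/939
  4 + 939/1930 = 8659/1930
  1 + 1930/8659 = 10589/8659
  24 + 8659/10589 = 262795/10589

262795/10589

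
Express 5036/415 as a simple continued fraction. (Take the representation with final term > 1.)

5036 = 12×415 + 56
415 = 7×56 + 23
56 = 2×23 + 10
23 = 2×10 + 3
10 = 3×3 + 1
3 = 3×1 + 0  (stop)
So 5036/415 = [12; 7, 2, 2, 3, 3].

[12; 7, 2, 2, 3, 3]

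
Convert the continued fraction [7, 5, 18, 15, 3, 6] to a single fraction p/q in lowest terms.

Using pₖ = aₖpₖ₋₁ + pₖ₋₂ and qₖ = aₖqₖ₋₁ + qₖ₋₂:
  k=0: a=7, p=7, q=1
  k=1: a=5, p=36, q=5
  k=2: a=18, p=655, q=91
  k=3: a=15, p=9861, q=1370
  k=4: a=3, p=30238, q=4201
  k=5: a=6, p=191289, q=26576

191289/26576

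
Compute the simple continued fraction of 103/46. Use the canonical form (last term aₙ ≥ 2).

103 = 2·46 + 11
46 = 4·11 + 2
11 = 5·2 + 1
2 = 2·1 + 0  (stop)
So 103/46 = [2; 4, 5, 2].

[2; 4, 5, 2]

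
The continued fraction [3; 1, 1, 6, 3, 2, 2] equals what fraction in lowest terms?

Using pₖ = aₖpₖ₋₁ + pₖ₋₂ and qₖ = aₖqₖ₋₁ + qₖ₋₂:
  k=0: a=3, p=3, q=1
  k=1: a=1, p=4, q=1
  k=2: a=1, p=7, q=2
  k=3: a=6, p=46, q=13
  k=4: a=3, p=145, q=41
  k=5: a=2, p=336, q=95
  k=6: a=2, p=817, q=231

817/231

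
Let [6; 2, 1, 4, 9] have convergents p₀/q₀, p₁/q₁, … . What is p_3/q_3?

89/14

Using pₖ = aₖpₖ₋₁ + pₖ₋₂, qₖ = aₖqₖ₋₁ + qₖ₋₂ (with p₋₁=1, p₋₂=0, q₋₁=0, q₋₂=1):
  k=0: a=6, p=6, q=1
  k=1: a=2, p=13, q=2
  k=2: a=1, p=19, q=3
  k=3: a=4, p=89, q=14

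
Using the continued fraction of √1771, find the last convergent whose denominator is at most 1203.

42462/1009

√1771 = [42; 12, 84, …] (period length 2).
Convergents:
  p_0/q_0 = 42/1
  p_1/q_1 = 505/12
  p_2/q_2 = 42462/1009
  p_3/q_3 = 510049/12120
q_2 = 1009 ≤ 1203 < 12120 = q_3, so the answer is 42462/1009.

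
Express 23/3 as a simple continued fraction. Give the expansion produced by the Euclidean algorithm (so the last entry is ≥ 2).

[7; 1, 2]

23 = 7*3 + 2
3 = 1*2 + 1
2 = 2*1 + 0  (stop)
So 23/3 = [7; 1, 2].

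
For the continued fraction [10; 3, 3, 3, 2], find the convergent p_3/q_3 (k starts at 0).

340/33

Using pₖ = aₖpₖ₋₁ + pₖ₋₂, qₖ = aₖqₖ₋₁ + qₖ₋₂ (with p₋₁=1, p₋₂=0, q₋₁=0, q₋₂=1):
  k=0: a=10, p=10, q=1
  k=1: a=3, p=31, q=3
  k=2: a=3, p=103, q=10
  k=3: a=3, p=340, q=33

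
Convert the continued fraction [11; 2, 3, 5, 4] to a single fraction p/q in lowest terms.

1772/155

Using pₖ = aₖpₖ₋₁ + pₖ₋₂ and qₖ = aₖqₖ₋₁ + qₖ₋₂:
  k=0: a=11, p=11, q=1
  k=1: a=2, p=23, q=2
  k=2: a=3, p=80, q=7
  k=3: a=5, p=423, q=37
  k=4: a=4, p=1772, q=155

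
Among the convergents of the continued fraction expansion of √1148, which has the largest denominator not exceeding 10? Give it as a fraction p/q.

√1148 = [33; 1, 7, 2, 16, 2, 7, 1, 66, …] (period length 8).
Convergents:
  p_0/q_0 = 33/1
  p_1/q_1 = 34/1
  p_2/q_2 = 271/8
  p_3/q_3 = 576/17
q_2 = 8 ≤ 10 < 17 = q_3, so the answer is 271/8.

271/8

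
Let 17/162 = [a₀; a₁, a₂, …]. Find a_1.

17 = 0·162 + 17   →  a_0 = 0
162 = 9·17 + 9   →  a_1 = 9

9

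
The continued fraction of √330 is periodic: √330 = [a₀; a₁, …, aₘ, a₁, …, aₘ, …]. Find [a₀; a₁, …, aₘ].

[18; 6, 36]

a₀ = ⌊√330⌋ = 18.
With m₀=0, d₀=1 and mₖ₊₁ = dₖaₖ − mₖ, dₖ₊₁ = (n − mₖ₊₁²)/dₖ, aₖ₊₁ = ⌊(a₀+mₖ₊₁)/dₖ₊₁⌋:
  k=1: m=18, d=6, a=6
  k=2: m=18, d=1, a=36
d=1 and a=2a₀=36 at k=2, so the next step gives (m, d) = (18, 6) again — its k=1 value — and the period has length 2.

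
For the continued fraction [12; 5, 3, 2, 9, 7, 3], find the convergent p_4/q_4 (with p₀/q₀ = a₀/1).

Using pₖ = aₖpₖ₋₁ + pₖ₋₂, qₖ = aₖqₖ₋₁ + qₖ₋₂ (with p₋₁=1, p₋₂=0, q₋₁=0, q₋₂=1):
  k=0: a=12, p=12, q=1
  k=1: a=5, p=61, q=5
  k=2: a=3, p=195, q=16
  k=3: a=2, p=451, q=37
  k=4: a=9, p=4254, q=349

4254/349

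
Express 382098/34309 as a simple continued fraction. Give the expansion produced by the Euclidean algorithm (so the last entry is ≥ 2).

382098 = 11·34309 + 4699
34309 = 7·4699 + 1416
4699 = 3·1416 + 451
1416 = 3·451 + 63
451 = 7·63 + 10
63 = 6·10 + 3
10 = 3·3 + 1
3 = 3·1 + 0  (stop)
So 382098/34309 = [11; 7, 3, 3, 7, 6, 3, 3].

[11; 7, 3, 3, 7, 6, 3, 3]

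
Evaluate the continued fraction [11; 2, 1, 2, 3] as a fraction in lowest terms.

307/27

Fold from the inside: start with 3/1.
  2 + 1/3 = 7/3
  1 + 3/7 = 10/7
  2 + 7/10 = 27/10
  11 + 10/27 = 307/27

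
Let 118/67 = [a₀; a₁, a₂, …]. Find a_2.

118 = 1·67 + 51   →  a_0 = 1
67 = 1·51 + 16   →  a_1 = 1
51 = 3·16 + 3   →  a_2 = 3

3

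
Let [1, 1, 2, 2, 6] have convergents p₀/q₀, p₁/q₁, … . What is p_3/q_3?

Using pₖ = aₖpₖ₋₁ + pₖ₋₂, qₖ = aₖqₖ₋₁ + qₖ₋₂ (with p₋₁=1, p₋₂=0, q₋₁=0, q₋₂=1):
  k=0: a=1, p=1, q=1
  k=1: a=1, p=2, q=1
  k=2: a=2, p=5, q=3
  k=3: a=2, p=12, q=7

12/7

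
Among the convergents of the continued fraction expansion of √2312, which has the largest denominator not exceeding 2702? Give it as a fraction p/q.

55440/1153

√2312 = [48; 12, 96, …] (period length 2).
Convergents:
  p_0/q_0 = 48/1
  p_1/q_1 = 577/12
  p_2/q_2 = 55440/1153
  p_3/q_3 = 665857/13848
q_2 = 1153 ≤ 2702 < 13848 = q_3, so the answer is 55440/1153.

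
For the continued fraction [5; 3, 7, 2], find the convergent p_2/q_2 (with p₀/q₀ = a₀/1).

Using pₖ = aₖpₖ₋₁ + pₖ₋₂, qₖ = aₖqₖ₋₁ + qₖ₋₂ (with p₋₁=1, p₋₂=0, q₋₁=0, q₋₂=1):
  k=0: a=5, p=5, q=1
  k=1: a=3, p=16, q=3
  k=2: a=7, p=117, q=22

117/22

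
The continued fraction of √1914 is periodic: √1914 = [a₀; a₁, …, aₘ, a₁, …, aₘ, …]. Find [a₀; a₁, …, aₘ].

[43; 1, 2, 1, 86]

a₀ = ⌊√1914⌋ = 43.
With m₀=0, d₀=1 and mₖ₊₁ = dₖaₖ − mₖ, dₖ₊₁ = (n − mₖ₊₁²)/dₖ, aₖ₊₁ = ⌊(a₀+mₖ₊₁)/dₖ₊₁⌋:
  k=1: m=43, d=65, a=1
  k=2: m=22, d=22, a=2
  k=3: m=22, d=65, a=1
  k=4: m=43, d=1, a=86
d=1 and a=2a₀=86 at k=4, so the next step gives (m, d) = (43, 65) again — its k=1 value — and the period has length 4.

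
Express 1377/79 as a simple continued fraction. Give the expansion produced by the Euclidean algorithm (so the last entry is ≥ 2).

[17; 2, 3, 11]

1377 = 17·79 + 34
79 = 2·34 + 11
34 = 3·11 + 1
11 = 11·1 + 0  (stop)
So 1377/79 = [17; 2, 3, 11].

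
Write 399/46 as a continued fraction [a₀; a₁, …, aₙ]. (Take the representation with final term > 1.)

[8; 1, 2, 15]

399 = 8×46 + 31
46 = 1×31 + 15
31 = 2×15 + 1
15 = 15×1 + 0  (stop)
So 399/46 = [8; 1, 2, 15].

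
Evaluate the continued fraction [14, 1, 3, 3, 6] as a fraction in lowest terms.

Using pₖ = aₖpₖ₋₁ + pₖ₋₂ and qₖ = aₖqₖ₋₁ + qₖ₋₂:
  k=0: a=14, p=14, q=1
  k=1: a=1, p=15, q=1
  k=2: a=3, p=59, q=4
  k=3: a=3, p=192, q=13
  k=4: a=6, p=1211, q=82

1211/82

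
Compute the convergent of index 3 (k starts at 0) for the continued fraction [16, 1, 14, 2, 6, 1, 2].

Using pₖ = aₖpₖ₋₁ + pₖ₋₂, qₖ = aₖqₖ₋₁ + qₖ₋₂ (with p₋₁=1, p₋₂=0, q₋₁=0, q₋₂=1):
  k=0: a=16, p=16, q=1
  k=1: a=1, p=17, q=1
  k=2: a=14, p=254, q=15
  k=3: a=2, p=525, q=31

525/31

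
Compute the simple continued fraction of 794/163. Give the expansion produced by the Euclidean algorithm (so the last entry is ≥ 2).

794 = 4×163 + 142
163 = 1×142 + 21
142 = 6×21 + 16
21 = 1×16 + 5
16 = 3×5 + 1
5 = 5×1 + 0  (stop)
So 794/163 = [4; 1, 6, 1, 3, 5].

[4; 1, 6, 1, 3, 5]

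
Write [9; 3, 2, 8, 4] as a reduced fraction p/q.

Fold from the inside: start with 4/1.
  8 + 1/4 = 33/4
  2 + 4/33 = 70/33
  3 + 33/70 = 243/70
  9 + 70/243 = 2257/243

2257/243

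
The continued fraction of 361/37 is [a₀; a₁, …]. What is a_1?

361 = 9·37 + 28   →  a_0 = 9
37 = 1·28 + 9   →  a_1 = 1

1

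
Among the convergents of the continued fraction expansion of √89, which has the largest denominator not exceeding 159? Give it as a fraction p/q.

√89 = [9; 2, 3, 3, 2, 18, …] (period length 5).
Convergents:
  p_0/q_0 = 9/1
  p_1/q_1 = 19/2
  p_2/q_2 = 66/7
  p_3/q_3 = 217/23
  p_4/q_4 = 500/53
  p_5/q_5 = 9217/977
q_4 = 53 ≤ 159 < 977 = q_5, so the answer is 500/53.

500/53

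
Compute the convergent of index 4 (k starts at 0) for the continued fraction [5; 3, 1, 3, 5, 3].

Using pₖ = aₖpₖ₋₁ + pₖ₋₂, qₖ = aₖqₖ₋₁ + qₖ₋₂ (with p₋₁=1, p₋₂=0, q₋₁=0, q₋₂=1):
  k=0: a=5, p=5, q=1
  k=1: a=3, p=16, q=3
  k=2: a=1, p=21, q=4
  k=3: a=3, p=79, q=15
  k=4: a=5, p=416, q=79

416/79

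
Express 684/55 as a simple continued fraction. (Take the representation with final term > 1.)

[12; 2, 3, 2, 3]

684 = 12×55 + 24
55 = 2×24 + 7
24 = 3×7 + 3
7 = 2×3 + 1
3 = 3×1 + 0  (stop)
So 684/55 = [12; 2, 3, 2, 3].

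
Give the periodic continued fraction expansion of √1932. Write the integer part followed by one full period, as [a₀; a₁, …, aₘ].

a₀ = ⌊√1932⌋ = 43.
With m₀=0, d₀=1 and mₖ₊₁ = dₖaₖ − mₖ, dₖ₊₁ = (n − mₖ₊₁²)/dₖ, aₖ₊₁ = ⌊(a₀+mₖ₊₁)/dₖ₊₁⌋:
  k=1: m=43, d=83, a=1
  k=2: m=40, d=4, a=20
  k=3: m=40, d=83, a=1
  k=4: m=43, d=1, a=86
d=1 and a=2a₀=86 at k=4, so the next step gives (m, d) = (43, 83) again — its k=1 value — and the period has length 4.

[43; 1, 20, 1, 86]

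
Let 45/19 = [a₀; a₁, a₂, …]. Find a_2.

45 = 2·19 + 7   →  a_0 = 2
19 = 2·7 + 5   →  a_1 = 2
7 = 1·5 + 2   →  a_2 = 1

1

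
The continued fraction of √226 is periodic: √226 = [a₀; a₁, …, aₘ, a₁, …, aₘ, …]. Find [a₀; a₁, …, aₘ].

a₀ = ⌊√226⌋ = 15.
With m₀=0, d₀=1 and mₖ₊₁ = dₖaₖ − mₖ, dₖ₊₁ = (n − mₖ₊₁²)/dₖ, aₖ₊₁ = ⌊(a₀+mₖ₊₁)/dₖ₊₁⌋:
  k=1: m=15, d=1, a=30
d=1 and a=2a₀=30 at k=1, so the next step gives (m, d) = (15, 1) again — its k=1 value — and the period has length 1.

[15; 30]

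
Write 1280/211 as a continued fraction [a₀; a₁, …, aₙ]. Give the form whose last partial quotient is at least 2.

1280 = 6×211 + 14
211 = 15×14 + 1
14 = 14×1 + 0  (stop)
So 1280/211 = [6; 15, 14].

[6; 15, 14]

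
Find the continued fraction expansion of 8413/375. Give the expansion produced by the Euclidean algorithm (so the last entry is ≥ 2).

8413 = 22*375 + 163
375 = 2*163 + 49
163 = 3*49 + 16
49 = 3*16 + 1
16 = 16*1 + 0  (stop)
So 8413/375 = [22; 2, 3, 3, 16].

[22; 2, 3, 3, 16]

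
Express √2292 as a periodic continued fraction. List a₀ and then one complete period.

a₀ = ⌊√2292⌋ = 47.
With m₀=0, d₀=1 and mₖ₊₁ = dₖaₖ − mₖ, dₖ₊₁ = (n − mₖ₊₁²)/dₖ, aₖ₊₁ = ⌊(a₀+mₖ₊₁)/dₖ₊₁⌋:
  k=1: m=47, d=83, a=1
  k=2: m=36, d=12, a=6
  k=3: m=36, d=83, a=1
  k=4: m=47, d=1, a=94
d=1 and a=2a₀=94 at k=4, so the next step gives (m, d) = (47, 83) again — its k=1 value — and the period has length 4.

[47; 1, 6, 1, 94]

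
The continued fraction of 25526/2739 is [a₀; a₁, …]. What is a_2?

7

25526 = 9·2739 + 875   →  a_0 = 9
2739 = 3·875 + 114   →  a_1 = 3
875 = 7·114 + 77   →  a_2 = 7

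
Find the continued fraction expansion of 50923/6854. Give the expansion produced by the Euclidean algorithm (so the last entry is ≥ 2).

50923 = 7*6854 + 2945
6854 = 2*2945 + 964
2945 = 3*964 + 53
964 = 18*53 + 10
53 = 5*10 + 3
10 = 3*3 + 1
3 = 3*1 + 0  (stop)
So 50923/6854 = [7; 2, 3, 18, 5, 3, 3].

[7; 2, 3, 18, 5, 3, 3]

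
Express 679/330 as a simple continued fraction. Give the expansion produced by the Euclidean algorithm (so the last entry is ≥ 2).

[2; 17, 2, 1, 2, 2]

679 = 2·330 + 19
330 = 17·19 + 7
19 = 2·7 + 5
7 = 1·5 + 2
5 = 2·2 + 1
2 = 2·1 + 0  (stop)
So 679/330 = [2; 17, 2, 1, 2, 2].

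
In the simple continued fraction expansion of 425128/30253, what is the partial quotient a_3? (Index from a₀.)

425128 = 14·30253 + 1586   →  a_0 = 14
30253 = 19·1586 + 119   →  a_1 = 19
1586 = 13·119 + 39   →  a_2 = 13
119 = 3·39 + 2   →  a_3 = 3

3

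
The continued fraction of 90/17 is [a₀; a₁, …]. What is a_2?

2

90 = 5·17 + 5   →  a_0 = 5
17 = 3·5 + 2   →  a_1 = 3
5 = 2·2 + 1   →  a_2 = 2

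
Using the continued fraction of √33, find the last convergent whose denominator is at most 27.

23/4

√33 = [5; 1, 2, 1, 10, …] (period length 4).
Convergents:
  p_0/q_0 = 5/1
  p_1/q_1 = 6/1
  p_2/q_2 = 17/3
  p_3/q_3 = 23/4
  p_4/q_4 = 247/43
q_3 = 4 ≤ 27 < 43 = q_4, so the answer is 23/4.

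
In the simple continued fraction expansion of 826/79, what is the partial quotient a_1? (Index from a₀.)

826 = 10·79 + 36   →  a_0 = 10
79 = 2·36 + 7   →  a_1 = 2

2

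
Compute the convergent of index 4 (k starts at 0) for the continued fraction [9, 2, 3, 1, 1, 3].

Using pₖ = aₖpₖ₋₁ + pₖ₋₂, qₖ = aₖqₖ₋₁ + qₖ₋₂ (with p₋₁=1, p₋₂=0, q₋₁=0, q₋₂=1):
  k=0: a=9, p=9, q=1
  k=1: a=2, p=19, q=2
  k=2: a=3, p=66, q=7
  k=3: a=1, p=85, q=9
  k=4: a=1, p=151, q=16

151/16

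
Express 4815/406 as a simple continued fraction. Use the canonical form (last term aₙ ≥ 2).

4815 = 11*406 + 349
406 = 1*349 + 57
349 = 6*57 + 7
57 = 8*7 + 1
7 = 7*1 + 0  (stop)
So 4815/406 = [11; 1, 6, 8, 7].

[11; 1, 6, 8, 7]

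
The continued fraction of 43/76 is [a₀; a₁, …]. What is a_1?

1

43 = 0·76 + 43   →  a_0 = 0
76 = 1·43 + 33   →  a_1 = 1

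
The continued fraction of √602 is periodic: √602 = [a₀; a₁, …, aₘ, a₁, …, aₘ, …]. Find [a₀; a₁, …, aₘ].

[24; 1, 1, 6, 1, 1, 48]

a₀ = ⌊√602⌋ = 24.
With m₀=0, d₀=1 and mₖ₊₁ = dₖaₖ − mₖ, dₖ₊₁ = (n − mₖ₊₁²)/dₖ, aₖ₊₁ = ⌊(a₀+mₖ₊₁)/dₖ₊₁⌋:
  k=1: m=24, d=26, a=1
  k=2: m=2, d=23, a=1
  k=3: m=21, d=7, a=6
  k=4: m=21, d=23, a=1
  k=5: m=2, d=26, a=1
  k=6: m=24, d=1, a=48
d=1 and a=2a₀=48 at k=6, so the next step gives (m, d) = (24, 26) again — its k=1 value — and the period has length 6.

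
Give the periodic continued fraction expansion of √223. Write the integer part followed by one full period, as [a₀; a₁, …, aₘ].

[14; 1, 13, 1, 28]

a₀ = ⌊√223⌋ = 14.
With m₀=0, d₀=1 and mₖ₊₁ = dₖaₖ − mₖ, dₖ₊₁ = (n − mₖ₊₁²)/dₖ, aₖ₊₁ = ⌊(a₀+mₖ₊₁)/dₖ₊₁⌋:
  k=1: m=14, d=27, a=1
  k=2: m=13, d=2, a=13
  k=3: m=13, d=27, a=1
  k=4: m=14, d=1, a=28
d=1 and a=2a₀=28 at k=4, so the next step gives (m, d) = (14, 27) again — its k=1 value — and the period has length 4.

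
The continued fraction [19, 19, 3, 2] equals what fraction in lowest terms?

2572/135

Using pₖ = aₖpₖ₋₁ + pₖ₋₂ and qₖ = aₖqₖ₋₁ + qₖ₋₂:
  k=0: a=19, p=19, q=1
  k=1: a=19, p=362, q=19
  k=2: a=3, p=1105, q=58
  k=3: a=2, p=2572, q=135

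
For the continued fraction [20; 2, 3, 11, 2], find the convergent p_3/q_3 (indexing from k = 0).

Using pₖ = aₖpₖ₋₁ + pₖ₋₂, qₖ = aₖqₖ₋₁ + qₖ₋₂ (with p₋₁=1, p₋₂=0, q₋₁=0, q₋₂=1):
  k=0: a=20, p=20, q=1
  k=1: a=2, p=41, q=2
  k=2: a=3, p=143, q=7
  k=3: a=11, p=1614, q=79

1614/79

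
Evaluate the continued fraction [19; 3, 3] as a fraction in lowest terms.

193/10

Using pₖ = aₖpₖ₋₁ + pₖ₋₂ and qₖ = aₖqₖ₋₁ + qₖ₋₂:
  k=0: a=19, p=19, q=1
  k=1: a=3, p=58, q=3
  k=2: a=3, p=193, q=10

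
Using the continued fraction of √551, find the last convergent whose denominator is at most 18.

√551 = [23; 2, 8, 1, 8, 2, 46, …] (period length 6).
Convergents:
  p_0/q_0 = 23/1
  p_1/q_1 = 47/2
  p_2/q_2 = 399/17
  p_3/q_3 = 446/19
q_2 = 17 ≤ 18 < 19 = q_3, so the answer is 399/17.

399/17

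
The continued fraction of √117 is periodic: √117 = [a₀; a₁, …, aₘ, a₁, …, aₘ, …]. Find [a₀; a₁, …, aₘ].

[10; 1, 4, 2, 4, 1, 20]

a₀ = ⌊√117⌋ = 10.
With m₀=0, d₀=1 and mₖ₊₁ = dₖaₖ − mₖ, dₖ₊₁ = (n − mₖ₊₁²)/dₖ, aₖ₊₁ = ⌊(a₀+mₖ₊₁)/dₖ₊₁⌋:
  k=1: m=10, d=17, a=1
  k=2: m=7, d=4, a=4
  k=3: m=9, d=9, a=2
  k=4: m=9, d=4, a=4
  k=5: m=7, d=17, a=1
  k=6: m=10, d=1, a=20
d=1 and a=2a₀=20 at k=6, so the next step gives (m, d) = (10, 17) again — its k=1 value — and the period has length 6.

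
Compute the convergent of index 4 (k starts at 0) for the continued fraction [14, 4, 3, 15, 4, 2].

Using pₖ = aₖpₖ₋₁ + pₖ₋₂, qₖ = aₖqₖ₋₁ + qₖ₋₂ (with p₋₁=1, p₋₂=0, q₋₁=0, q₋₂=1):
  k=0: a=14, p=14, q=1
  k=1: a=4, p=57, q=4
  k=2: a=3, p=185, q=13
  k=3: a=15, p=2832, q=199
  k=4: a=4, p=11513, q=809

11513/809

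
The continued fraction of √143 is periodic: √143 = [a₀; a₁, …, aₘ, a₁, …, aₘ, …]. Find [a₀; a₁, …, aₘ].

a₀ = ⌊√143⌋ = 11.
With m₀=0, d₀=1 and mₖ₊₁ = dₖaₖ − mₖ, dₖ₊₁ = (n − mₖ₊₁²)/dₖ, aₖ₊₁ = ⌊(a₀+mₖ₊₁)/dₖ₊₁⌋:
  k=1: m=11, d=22, a=1
  k=2: m=11, d=1, a=22
d=1 and a=2a₀=22 at k=2, so the next step gives (m, d) = (11, 22) again — its k=1 value — and the period has length 2.

[11; 1, 22]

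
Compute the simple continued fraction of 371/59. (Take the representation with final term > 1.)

371 = 6×59 + 17
59 = 3×17 + 8
17 = 2×8 + 1
8 = 8×1 + 0  (stop)
So 371/59 = [6; 3, 2, 8].

[6; 3, 2, 8]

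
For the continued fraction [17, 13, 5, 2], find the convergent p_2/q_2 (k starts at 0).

1127/66

Using pₖ = aₖpₖ₋₁ + pₖ₋₂, qₖ = aₖqₖ₋₁ + qₖ₋₂ (with p₋₁=1, p₋₂=0, q₋₁=0, q₋₂=1):
  k=0: a=17, p=17, q=1
  k=1: a=13, p=222, q=13
  k=2: a=5, p=1127, q=66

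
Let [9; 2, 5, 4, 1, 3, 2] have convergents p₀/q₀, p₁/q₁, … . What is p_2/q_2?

Using pₖ = aₖpₖ₋₁ + pₖ₋₂, qₖ = aₖqₖ₋₁ + qₖ₋₂ (with p₋₁=1, p₋₂=0, q₋₁=0, q₋₂=1):
  k=0: a=9, p=9, q=1
  k=1: a=2, p=19, q=2
  k=2: a=5, p=104, q=11

104/11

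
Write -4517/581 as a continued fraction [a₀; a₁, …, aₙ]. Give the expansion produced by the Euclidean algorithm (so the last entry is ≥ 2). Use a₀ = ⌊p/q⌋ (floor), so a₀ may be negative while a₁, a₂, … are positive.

[-8; 4, 2, 3, 2, 1, 5]

-4517 = -8*581 + 131
581 = 4*131 + 57
131 = 2*57 + 17
57 = 3*17 + 6
17 = 2*6 + 5
6 = 1*5 + 1
5 = 5*1 + 0  (stop)
So -4517/581 = [-8; 4, 2, 3, 2, 1, 5].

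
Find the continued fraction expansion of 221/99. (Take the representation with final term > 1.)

[2; 4, 3, 3, 2]

221 = 2*99 + 23
99 = 4*23 + 7
23 = 3*7 + 2
7 = 3*2 + 1
2 = 2*1 + 0  (stop)
So 221/99 = [2; 4, 3, 3, 2].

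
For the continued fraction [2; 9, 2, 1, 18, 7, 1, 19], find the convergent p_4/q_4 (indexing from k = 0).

Using pₖ = aₖpₖ₋₁ + pₖ₋₂, qₖ = aₖqₖ₋₁ + qₖ₋₂ (with p₋₁=1, p₋₂=0, q₋₁=0, q₋₂=1):
  k=0: a=2, p=2, q=1
  k=1: a=9, p=19, q=9
  k=2: a=2, p=40, q=19
  k=3: a=1, p=59, q=28
  k=4: a=18, p=1102, q=523

1102/523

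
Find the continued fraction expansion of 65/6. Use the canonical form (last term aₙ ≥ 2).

[10; 1, 5]

65 = 10*6 + 5
6 = 1*5 + 1
5 = 5*1 + 0  (stop)
So 65/6 = [10; 1, 5].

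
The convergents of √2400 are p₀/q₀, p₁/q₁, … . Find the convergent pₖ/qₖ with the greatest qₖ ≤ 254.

√2400 = [48; 1, 96, …] (period length 2).
Convergents:
  p_0/q_0 = 48/1
  p_1/q_1 = 49/1
  p_2/q_2 = 4752/97
  p_3/q_3 = 4801/98
  p_4/q_4 = 465648/9505
q_3 = 98 ≤ 254 < 9505 = q_4, so the answer is 4801/98.

4801/98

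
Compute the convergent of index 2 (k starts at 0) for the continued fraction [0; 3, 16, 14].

16/49

Using pₖ = aₖpₖ₋₁ + pₖ₋₂, qₖ = aₖqₖ₋₁ + qₖ₋₂ (with p₋₁=1, p₋₂=0, q₋₁=0, q₋₂=1):
  k=0: a=0, p=0, q=1
  k=1: a=3, p=1, q=3
  k=2: a=16, p=16, q=49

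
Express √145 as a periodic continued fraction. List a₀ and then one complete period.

[12; 24]

a₀ = ⌊√145⌋ = 12.
With m₀=0, d₀=1 and mₖ₊₁ = dₖaₖ − mₖ, dₖ₊₁ = (n − mₖ₊₁²)/dₖ, aₖ₊₁ = ⌊(a₀+mₖ₊₁)/dₖ₊₁⌋:
  k=1: m=12, d=1, a=24
d=1 and a=2a₀=24 at k=1, so the next step gives (m, d) = (12, 1) again — its k=1 value — and the period has length 1.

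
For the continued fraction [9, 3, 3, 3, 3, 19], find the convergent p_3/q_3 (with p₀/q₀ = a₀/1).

Using pₖ = aₖpₖ₋₁ + pₖ₋₂, qₖ = aₖqₖ₋₁ + qₖ₋₂ (with p₋₁=1, p₋₂=0, q₋₁=0, q₋₂=1):
  k=0: a=9, p=9, q=1
  k=1: a=3, p=28, q=3
  k=2: a=3, p=93, q=10
  k=3: a=3, p=307, q=33

307/33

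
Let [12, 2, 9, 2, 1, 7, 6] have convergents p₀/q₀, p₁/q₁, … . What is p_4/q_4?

736/59

Using pₖ = aₖpₖ₋₁ + pₖ₋₂, qₖ = aₖqₖ₋₁ + qₖ₋₂ (with p₋₁=1, p₋₂=0, q₋₁=0, q₋₂=1):
  k=0: a=12, p=12, q=1
  k=1: a=2, p=25, q=2
  k=2: a=9, p=237, q=19
  k=3: a=2, p=499, q=40
  k=4: a=1, p=736, q=59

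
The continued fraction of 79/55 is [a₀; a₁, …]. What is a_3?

2

79 = 1·55 + 24   →  a_0 = 1
55 = 2·24 + 7   →  a_1 = 2
24 = 3·7 + 3   →  a_2 = 3
7 = 2·3 + 1   →  a_3 = 2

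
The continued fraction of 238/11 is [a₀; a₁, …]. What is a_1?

1

238 = 21·11 + 7   →  a_0 = 21
11 = 1·7 + 4   →  a_1 = 1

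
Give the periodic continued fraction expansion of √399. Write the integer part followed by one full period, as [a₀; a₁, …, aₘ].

[19; 1, 38]

a₀ = ⌊√399⌋ = 19.
With m₀=0, d₀=1 and mₖ₊₁ = dₖaₖ − mₖ, dₖ₊₁ = (n − mₖ₊₁²)/dₖ, aₖ₊₁ = ⌊(a₀+mₖ₊₁)/dₖ₊₁⌋:
  k=1: m=19, d=38, a=1
  k=2: m=19, d=1, a=38
d=1 and a=2a₀=38 at k=2, so the next step gives (m, d) = (19, 38) again — its k=1 value — and the period has length 2.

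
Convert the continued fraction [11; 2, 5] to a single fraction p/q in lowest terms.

126/11

Fold from the inside: start with 5/1.
  2 + 1/5 = 11/5
  11 + 5/11 = 126/11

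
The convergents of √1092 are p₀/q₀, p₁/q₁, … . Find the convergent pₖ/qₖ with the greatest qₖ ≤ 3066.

√1092 = [33; 22, 66, …] (period length 2).
Convergents:
  p_0/q_0 = 33/1
  p_1/q_1 = 727/22
  p_2/q_2 = 48015/1453
  p_3/q_3 = 1057057/31988
q_2 = 1453 ≤ 3066 < 31988 = q_3, so the answer is 48015/1453.

48015/1453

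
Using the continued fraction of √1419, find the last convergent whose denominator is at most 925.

√1419 = [37; 1, 2, 37, 2, 1, 74, …] (period length 6).
Convergents:
  p_0/q_0 = 37/1
  p_1/q_1 = 38/1
  p_2/q_2 = 113/3
  p_3/q_3 = 4219/112
  p_4/q_4 = 8551/227
  p_5/q_5 = 12770/339
  p_6/q_6 = 953531/25313
q_5 = 339 ≤ 925 < 25313 = q_6, so the answer is 12770/339.

12770/339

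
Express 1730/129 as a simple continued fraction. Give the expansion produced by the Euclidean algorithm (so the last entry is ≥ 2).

[13; 2, 2, 3, 3, 2]

1730 = 13*129 + 53
129 = 2*53 + 23
53 = 2*23 + 7
23 = 3*7 + 2
7 = 3*2 + 1
2 = 2*1 + 0  (stop)
So 1730/129 = [13; 2, 2, 3, 3, 2].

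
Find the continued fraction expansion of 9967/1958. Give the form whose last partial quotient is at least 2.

[5; 11, 16, 11]

9967 = 5×1958 + 177
1958 = 11×177 + 11
177 = 16×11 + 1
11 = 11×1 + 0  (stop)
So 9967/1958 = [5; 11, 16, 11].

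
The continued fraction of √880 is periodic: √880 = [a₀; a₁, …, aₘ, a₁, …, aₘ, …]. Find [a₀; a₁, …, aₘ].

a₀ = ⌊√880⌋ = 29.
With m₀=0, d₀=1 and mₖ₊₁ = dₖaₖ − mₖ, dₖ₊₁ = (n − mₖ₊₁²)/dₖ, aₖ₊₁ = ⌊(a₀+mₖ₊₁)/dₖ₊₁⌋:
  k=1: m=29, d=39, a=1
  k=2: m=10, d=20, a=1
  k=3: m=10, d=39, a=1
  k=4: m=29, d=1, a=58
d=1 and a=2a₀=58 at k=4, so the next step gives (m, d) = (29, 39) again — its k=1 value — and the period has length 4.

[29; 1, 1, 1, 58]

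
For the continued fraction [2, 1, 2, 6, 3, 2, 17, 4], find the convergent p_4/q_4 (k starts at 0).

161/60

Using pₖ = aₖpₖ₋₁ + pₖ₋₂, qₖ = aₖqₖ₋₁ + qₖ₋₂ (with p₋₁=1, p₋₂=0, q₋₁=0, q₋₂=1):
  k=0: a=2, p=2, q=1
  k=1: a=1, p=3, q=1
  k=2: a=2, p=8, q=3
  k=3: a=6, p=51, q=19
  k=4: a=3, p=161, q=60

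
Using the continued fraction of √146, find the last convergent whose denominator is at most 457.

√146 = [12; 12, 24, …] (period length 2).
Convergents:
  p_0/q_0 = 12/1
  p_1/q_1 = 145/12
  p_2/q_2 = 3492/289
  p_3/q_3 = 42049/3480
q_2 = 289 ≤ 457 < 3480 = q_3, so the answer is 3492/289.

3492/289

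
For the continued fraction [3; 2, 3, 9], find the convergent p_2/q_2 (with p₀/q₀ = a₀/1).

Using pₖ = aₖpₖ₋₁ + pₖ₋₂, qₖ = aₖqₖ₋₁ + qₖ₋₂ (with p₋₁=1, p₋₂=0, q₋₁=0, q₋₂=1):
  k=0: a=3, p=3, q=1
  k=1: a=2, p=7, q=2
  k=2: a=3, p=24, q=7

24/7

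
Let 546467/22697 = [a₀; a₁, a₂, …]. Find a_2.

19

546467 = 24·22697 + 1739   →  a_0 = 24
22697 = 13·1739 + 90   →  a_1 = 13
1739 = 19·90 + 29   →  a_2 = 19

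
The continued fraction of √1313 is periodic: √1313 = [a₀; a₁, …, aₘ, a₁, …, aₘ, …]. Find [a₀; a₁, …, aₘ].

a₀ = ⌊√1313⌋ = 36.
With m₀=0, d₀=1 and mₖ₊₁ = dₖaₖ − mₖ, dₖ₊₁ = (n − mₖ₊₁²)/dₖ, aₖ₊₁ = ⌊(a₀+mₖ₊₁)/dₖ₊₁⌋:
  k=1: m=36, d=17, a=4
  k=2: m=32, d=17, a=4
  k=3: m=36, d=1, a=72
d=1 and a=2a₀=72 at k=3, so the next step gives (m, d) = (36, 17) again — its k=1 value — and the period has length 3.

[36; 4, 4, 72]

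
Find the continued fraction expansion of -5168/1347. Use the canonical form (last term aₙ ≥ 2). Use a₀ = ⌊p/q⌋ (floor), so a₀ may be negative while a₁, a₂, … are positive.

-5168 = -4×1347 + 220
1347 = 6×220 + 27
220 = 8×27 + 4
27 = 6×4 + 3
4 = 1×3 + 1
3 = 3×1 + 0  (stop)
So -5168/1347 = [-4; 6, 8, 6, 1, 3].

[-4; 6, 8, 6, 1, 3]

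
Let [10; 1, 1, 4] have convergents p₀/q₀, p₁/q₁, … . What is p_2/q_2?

21/2

Using pₖ = aₖpₖ₋₁ + pₖ₋₂, qₖ = aₖqₖ₋₁ + qₖ₋₂ (with p₋₁=1, p₋₂=0, q₋₁=0, q₋₂=1):
  k=0: a=10, p=10, q=1
  k=1: a=1, p=11, q=1
  k=2: a=1, p=21, q=2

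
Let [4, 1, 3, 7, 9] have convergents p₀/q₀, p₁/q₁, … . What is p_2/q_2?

Using pₖ = aₖpₖ₋₁ + pₖ₋₂, qₖ = aₖqₖ₋₁ + qₖ₋₂ (with p₋₁=1, p₋₂=0, q₋₁=0, q₋₂=1):
  k=0: a=4, p=4, q=1
  k=1: a=1, p=5, q=1
  k=2: a=3, p=19, q=4

19/4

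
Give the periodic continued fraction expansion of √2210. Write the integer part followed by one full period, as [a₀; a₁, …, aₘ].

[47; 94]

a₀ = ⌊√2210⌋ = 47.
With m₀=0, d₀=1 and mₖ₊₁ = dₖaₖ − mₖ, dₖ₊₁ = (n − mₖ₊₁²)/dₖ, aₖ₊₁ = ⌊(a₀+mₖ₊₁)/dₖ₊₁⌋:
  k=1: m=47, d=1, a=94
d=1 and a=2a₀=94 at k=1, so the next step gives (m, d) = (47, 1) again — its k=1 value — and the period has length 1.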